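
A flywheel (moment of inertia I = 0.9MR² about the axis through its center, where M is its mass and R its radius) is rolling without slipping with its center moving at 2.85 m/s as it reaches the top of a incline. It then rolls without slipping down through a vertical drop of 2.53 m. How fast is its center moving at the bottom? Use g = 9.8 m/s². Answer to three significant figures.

For this body I = 0.9MR², i.e. k = I/(MR²) = 0.9.
Since it rolls without slipping, ω = v/R and KE = ½Mv² + ½Iω² = ½(1+k)Mv² = (19/20)Mv².
Energy conservation: (19/20)Mv₀² + Mgh = (19/20)Mv², so v² = v₀² + 2gh/(1+k).
v = √(2.85² + 2×9.8×2.53/1.9) = √34.22 ≈ 5.85 m/s.

v ≈ 5.85 m/s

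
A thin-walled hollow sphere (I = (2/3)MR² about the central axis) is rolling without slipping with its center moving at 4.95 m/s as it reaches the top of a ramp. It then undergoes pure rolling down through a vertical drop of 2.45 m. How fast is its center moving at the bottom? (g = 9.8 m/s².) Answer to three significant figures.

For this body I = (2/3)MR², i.e. k = I/(MR²) = 2/3.
The rolling condition ω = v/R makes the rotational term ½I(v/R)² = ½kMv², so KE_total = ½(1+k)Mv² = (5/6)Mv².
Conserving energy between top and bottom: (5/6)Mv² = (5/6)Mv₀² + Mgh, hence v² = v₀² + 2gh/(1+k).
v = √(4.95² + 2×9.8×2.45/1.667) = √53.31 ≈ 7.30 m/s.

v ≈ 7.30 m/s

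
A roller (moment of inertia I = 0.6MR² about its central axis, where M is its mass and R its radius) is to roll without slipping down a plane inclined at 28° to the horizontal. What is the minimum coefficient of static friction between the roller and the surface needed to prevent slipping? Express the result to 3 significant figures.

μ_min ≈ 0.199

For this body I = 0.6MR², i.e. k = I/(MR²) = 0.6.
Translational: Mg sinθ − f = Ma. Rotational about the CM: fR = Iα = kMRa, so f = kMa.
These give a = g sinθ/(1+k) and the required friction f = kMg sinθ/(1+k).
The normal force is N = Mg cosθ, so μ_min = f/N = k tanθ/(1+k).
μ_min = 0.6 × tan28° / 1.6 ≈ 0.199.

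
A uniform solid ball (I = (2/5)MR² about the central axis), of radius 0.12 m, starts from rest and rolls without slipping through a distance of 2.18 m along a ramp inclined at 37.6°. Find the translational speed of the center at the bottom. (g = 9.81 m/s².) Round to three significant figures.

v ≈ 4.32 m/s

The moment of inertia is (2/5)MR², giving k ≡ I/(MR²) = 0.4.
Since it rolls without slipping, ω = v/R and KE = ½Mv² + ½Iω² = ½(1+k)Mv² = (7/10)Mv².
The vertical drop is h = L sinθ = 2.18 × sin37.6° = 1.33 m.
Energy conservation: Mgh = (7/10)Mv², so v = √(2gh/(1+k)) = √(2 × 9.81 × 1.33 / 1.4) ≈ 4.32 m/s.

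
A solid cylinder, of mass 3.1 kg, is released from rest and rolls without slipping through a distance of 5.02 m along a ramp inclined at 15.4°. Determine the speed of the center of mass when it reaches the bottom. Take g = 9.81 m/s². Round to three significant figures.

v ≈ 4.18 m/s

The moment of inertia is (1/2)MR², giving k ≡ I/(MR²) = 0.5.
The rolling condition ω = v/R makes the rotational term ½I(v/R)² = ½kMv², so KE_total = ½(1+k)Mv² = (3/4)Mv².
The vertical drop is h = L sinθ = 5.02 × sin15.4° = 1.333 m.
Setting Mgh = (3/4)Mv² gives v = √(2gh/(1+k)) = √(2·9.81·1.333/1.5) ≈ 4.18 m/s.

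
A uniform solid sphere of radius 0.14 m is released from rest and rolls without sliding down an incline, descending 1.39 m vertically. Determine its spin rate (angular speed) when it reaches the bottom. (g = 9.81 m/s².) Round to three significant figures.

ω ≈ 31.5 rad/s

For this body I = (2/5)MR², i.e. k = I/(MR²) = 0.4.
The rolling condition ω = v/R makes the rotational term ½I(v/R)² = ½kMv², so KE_total = ½(1+k)Mv² = (7/10)Mv².
Energy conservation Mgh = ½(1+k)Mv² gives v = √(2gh/(1+k)) = √(2 × 9.81 × 1.39 / 1.4) = 4.414 m/s.
Then ω = v/R = 4.414 / 0.14 ≈ 31.5 rad/s.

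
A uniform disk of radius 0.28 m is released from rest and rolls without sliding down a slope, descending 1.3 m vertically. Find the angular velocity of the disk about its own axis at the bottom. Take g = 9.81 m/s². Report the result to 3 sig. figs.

ω ≈ 14.7 rad/s

Here I = (1/2)MR², so the shape factor k = I/(MR²) = 0.5.
Rolling without slipping gives ω = v/R, so the total kinetic energy is ½Mv² + ½Iω² = ½(1+k)Mv² = (3/4)Mv².
Energy conservation Mgh = ½(1+k)Mv² gives v = √(2gh/(1+k)) = √(2 × 9.81 × 1.3 / 1.5) = 4.124 m/s.
The angular speed follows from ω = v/R = 4.124/0.28 ≈ 14.7 rad/s.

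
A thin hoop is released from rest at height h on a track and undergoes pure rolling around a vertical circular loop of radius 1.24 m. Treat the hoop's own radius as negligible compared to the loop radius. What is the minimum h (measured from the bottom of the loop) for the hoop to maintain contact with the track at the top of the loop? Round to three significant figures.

h_min ≈ 3.72 m

For this body I = MR², i.e. k = I/(MR²) = 1.
At the top of the loop, the minimum-contact condition is Mg = Mv_top²/r, so v_top² = gr.
With ω = v/R, the kinetic energy at speed v is ½(1+k)Mv² = Mv².
Energy conservation from release (height h) to the top (height 2r): Mgh = Mg(2r) + M·gr.
Thus h_min = 2r + (1+k)r/2 = r(2 + 2/2) = 1.24 × 3 ≈ 3.72 m.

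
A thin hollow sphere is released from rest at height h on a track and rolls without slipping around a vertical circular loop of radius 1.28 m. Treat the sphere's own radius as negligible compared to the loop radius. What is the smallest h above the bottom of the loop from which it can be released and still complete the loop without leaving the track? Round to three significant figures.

h_min ≈ 3.63 m

The moment of inertia is (2/3)MR², giving k ≡ I/(MR²) = 2/3.
At the top of the loop, the minimum-contact condition is Mg = Mv_top²/r, so v_top² = gr.
With ω = v/R, the kinetic energy at speed v is ½(1+k)Mv² = (5/6)Mv².
Energy conservation from release (height h) to the top (height 2r): Mgh = Mg(2r) + (5/6)M·gr.
Thus h_min = 2r + (1+k)r/2 = r(2 + 1.667/2) = 1.28 × 2.833 ≈ 3.63 m.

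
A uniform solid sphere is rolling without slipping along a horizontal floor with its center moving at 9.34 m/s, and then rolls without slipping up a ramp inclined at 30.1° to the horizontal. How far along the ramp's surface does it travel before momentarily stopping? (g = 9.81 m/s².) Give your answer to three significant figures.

d ≈ 12.4 m

The moment of inertia is (2/5)MR², giving k ≡ I/(MR²) = 0.4.
The rolling condition ω = v/R makes the rotational term ½I(v/R)² = ½kMv², so KE_total = ½(1+k)Mv² = (7/10)Mv².
Setting this equal to Mgh gives the vertical rise h = (1+k)v₀²/(2g) = 1.4×9.34²/(2×9.81) = 6.225 m.
Along the incline, d = h/sinθ = 6.225/sin30.1° ≈ 12.4 m.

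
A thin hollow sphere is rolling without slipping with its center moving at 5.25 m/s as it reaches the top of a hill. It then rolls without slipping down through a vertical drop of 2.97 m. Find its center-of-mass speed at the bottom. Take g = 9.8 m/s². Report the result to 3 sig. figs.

With I = (2/3)MR², the ratio k = I/(MR²) is 2/3.
Pure rolling means v = ωR; then KE = ½Mv² + ½I(v/R)² = ½(1+k)Mv² = (5/6)Mv².
Conserving energy between top and bottom: (5/6)Mv² = (5/6)Mv₀² + Mgh, hence v² = v₀² + 2gh/(1+k).
v = √(5.25² + 2×9.8×2.97/1.667) = √62.49 ≈ 7.91 m/s.

v ≈ 7.91 m/s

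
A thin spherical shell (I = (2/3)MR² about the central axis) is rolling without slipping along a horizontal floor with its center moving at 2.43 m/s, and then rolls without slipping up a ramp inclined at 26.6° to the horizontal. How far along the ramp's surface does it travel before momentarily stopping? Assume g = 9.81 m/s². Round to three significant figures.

d ≈ 1.12 m

The moment of inertia is (2/3)MR², giving k ≡ I/(MR²) = 2/3.
Pure rolling means v = ωR; then KE = ½Mv² + ½I(v/R)² = ½(1+k)Mv² = (5/6)Mv².
Setting this equal to Mgh gives the vertical rise h = (1+k)v₀²/(2g) = 1.667×2.43²/(2×9.81) = 0.5016 m.
The distance along the slope is d = h/sinθ = 0.5016/sin26.6° ≈ 1.12 m.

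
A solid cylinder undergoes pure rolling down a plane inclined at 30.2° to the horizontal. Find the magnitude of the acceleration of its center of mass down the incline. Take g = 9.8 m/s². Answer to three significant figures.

a ≈ 3.29 m/s²

For this body I = (1/2)MR², i.e. k = I/(MR²) = 0.5.
Translational: Mg sinθ − f = Ma. Rotational about the CM: fR = Iα = kMRa, so f = kMa.
Eliminating f: Mg sinθ = (1+k)Ma, so a = g sinθ/(1+k) = 9.8 × sin30.2° / 1.5 ≈ 3.29 m/s².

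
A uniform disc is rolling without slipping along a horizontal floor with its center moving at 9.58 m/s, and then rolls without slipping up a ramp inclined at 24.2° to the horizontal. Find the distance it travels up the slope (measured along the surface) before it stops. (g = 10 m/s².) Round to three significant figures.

d ≈ 16.8 m

The moment of inertia is (1/2)MR², giving k ≡ I/(MR²) = 0.5.
Since it rolls without slipping, ω = v/R and KE = ½Mv² + ½Iω² = ½(1+k)Mv² = (3/4)Mv².
Setting this equal to Mgh gives the vertical rise h = (1+k)v₀²/(2g) = 1.5×9.58²/(2×10) = 6.883 m.
The distance along the slope is d = h/sinθ = 6.883/sin24.2° ≈ 16.8 m.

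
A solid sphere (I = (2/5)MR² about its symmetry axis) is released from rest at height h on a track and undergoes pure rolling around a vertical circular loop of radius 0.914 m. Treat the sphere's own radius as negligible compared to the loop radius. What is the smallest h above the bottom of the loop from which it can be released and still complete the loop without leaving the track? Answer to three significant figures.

h_min ≈ 2.47 m

Here I = (2/5)MR², so the shape factor k = I/(MR²) = 0.4.
At the top of the loop, the minimum-contact condition is Mg = Mv_top²/r, so v_top² = gr.
With ω = v/R, the kinetic energy at speed v is ½(1+k)Mv² = (7/10)Mv².
Energy conservation from release (height h) to the top (height 2r): Mgh = Mg(2r) + (7/10)M·gr.
Thus h_min = 2r + (1+k)r/2 = r(2 + 1.4/2) = 0.914 × 2.7 ≈ 2.47 m.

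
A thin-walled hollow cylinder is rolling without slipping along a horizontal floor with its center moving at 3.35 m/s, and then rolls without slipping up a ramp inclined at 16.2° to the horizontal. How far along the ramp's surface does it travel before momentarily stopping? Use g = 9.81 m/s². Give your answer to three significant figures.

Here I = MR², so the shape factor k = I/(MR²) = 1.
The rolling condition ω = v/R makes the rotational term ½I(v/R)² = ½kMv², so KE_total = ½(1+k)Mv² = Mv².
Setting this equal to Mgh gives the vertical rise h = (1+k)v₀²/(2g) = 2×3.35²/(2×9.81) = 1.144 m.
The distance along the slope is d = h/sinθ = 1.144/sin16.2° ≈ 4.10 m.

d ≈ 4.10 m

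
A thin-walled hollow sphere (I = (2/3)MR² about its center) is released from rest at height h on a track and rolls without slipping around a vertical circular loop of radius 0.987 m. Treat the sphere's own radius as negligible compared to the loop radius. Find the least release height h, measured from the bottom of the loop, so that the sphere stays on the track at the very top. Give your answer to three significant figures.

h_min ≈ 2.80 m

With I = (2/3)MR², the ratio k = I/(MR²) is 2/3.
At the top, contact is just lost when gravity alone supplies the centripetal force: Mg = Mv_top²/r, i.e. v_top² = gr.
With ω = v/R, the kinetic energy at speed v is ½(1+k)Mv² = (5/6)Mv².
Energy conservation from release (height h) to the top (height 2r): Mgh = Mg(2r) + (5/6)M·gr.
Thus h_min = 2r + (1+k)r/2 = r(2 + 1.667/2) = 0.987 × 2.833 ≈ 2.80 m.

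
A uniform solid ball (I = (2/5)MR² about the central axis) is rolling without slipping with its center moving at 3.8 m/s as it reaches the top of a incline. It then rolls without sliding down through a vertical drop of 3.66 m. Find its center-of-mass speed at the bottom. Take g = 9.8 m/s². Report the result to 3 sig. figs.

The moment of inertia is (2/5)MR², giving k ≡ I/(MR²) = 0.4.
Since it rolls without slipping, ω = v/R and KE = ½Mv² + ½Iω² = ½(1+k)Mv² = (7/10)Mv².
Conserving energy between top and bottom: (7/10)Mv² = (7/10)Mv₀² + Mgh, hence v² = v₀² + 2gh/(1+k).
v = √(3.8² + 2×9.8×3.66/1.4) = √65.68 ≈ 8.10 m/s.

v ≈ 8.10 m/s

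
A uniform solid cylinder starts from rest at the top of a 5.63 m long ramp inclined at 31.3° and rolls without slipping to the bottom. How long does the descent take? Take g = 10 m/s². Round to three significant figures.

t ≈ 1.80 s

Here I = (1/2)MR², so the shape factor k = I/(MR²) = 0.5.
Newton's second law down the slope: Mg sinθ − f = Ma. The torque equation fR = Iα (with α = a/R) gives f = kMa.
Hence a = g sinθ/(1+k) = 10×sin31.3°/1.5 = 3.463 m/s².
Starting from rest, L = ½at², so t = √(2L/a) = √(2×5.63/3.463) ≈ 1.80 s.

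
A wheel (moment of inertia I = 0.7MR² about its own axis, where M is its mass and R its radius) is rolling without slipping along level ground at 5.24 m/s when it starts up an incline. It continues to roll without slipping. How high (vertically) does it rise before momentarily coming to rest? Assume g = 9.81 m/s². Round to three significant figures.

h ≈ 2.38 m

Here I = 0.7MR², so the shape factor k = I/(MR²) = 0.7.
Pure rolling means v = ωR; then KE = ½Mv² + ½I(v/R)² = ½(1+k)Mv² = (17/20)Mv².
All of this converts to potential energy at the highest point: (17/20)Mv₀² = Mgh.
Thus h = (1+k)v₀²/(2g) = 1.7 × 5.24² / (2 × 9.81) ≈ 2.38 m.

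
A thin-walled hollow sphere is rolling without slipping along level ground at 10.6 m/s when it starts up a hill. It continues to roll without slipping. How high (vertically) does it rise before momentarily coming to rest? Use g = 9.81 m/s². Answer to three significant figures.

Here I = (2/3)MR², so the shape factor k = I/(MR²) = 2/3.
Since it rolls without slipping, ω = v/R and KE = ½Mv² + ½Iω² = ½(1+k)Mv² = (5/6)Mv².
At the top the kinetic energy is zero, so (5/6)Mv₀² = Mgh.
Thus h = (1+k)v₀²/(2g) = 1.667 × 10.6² / (2 × 9.81) ≈ 9.54 m.

h ≈ 9.54 m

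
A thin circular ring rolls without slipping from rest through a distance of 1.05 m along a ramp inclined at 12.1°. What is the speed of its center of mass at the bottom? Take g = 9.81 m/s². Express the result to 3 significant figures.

The moment of inertia is MR², giving k ≡ I/(MR²) = 1.
The rolling condition ω = v/R makes the rotational term ½I(v/R)² = ½kMv², so KE_total = ½(1+k)Mv² = Mv².
The vertical drop is h = L sinθ = 1.05 × sin12.1° = 0.2201 m.
Setting Mgh = Mv² gives v = √(2gh/(1+k)) = √(2·9.81·0.2201/2) ≈ 1.47 m/s.

v ≈ 1.47 m/s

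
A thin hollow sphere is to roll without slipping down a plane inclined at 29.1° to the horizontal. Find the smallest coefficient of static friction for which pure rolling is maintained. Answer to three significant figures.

With I = (2/3)MR², the ratio k = I/(MR²) is 2/3.
Newton's second law down the slope: Mg sinθ − f = Ma. The torque equation fR = Iα (with α = a/R) gives f = kMa.
These give a = g sinθ/(1+k) and the required friction f = kMg sinθ/(1+k).
With N = Mg cosθ, the no-slip condition f ≤ μN gives μ_min = f/N = k tanθ/(1+k).
μ_min = (2/3) × tan29.1° / 1.667 ≈ 0.223.

μ_min ≈ 0.223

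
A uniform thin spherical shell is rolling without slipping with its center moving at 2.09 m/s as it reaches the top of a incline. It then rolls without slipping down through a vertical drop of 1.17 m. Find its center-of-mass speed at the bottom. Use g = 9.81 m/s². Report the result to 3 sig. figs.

v ≈ 4.26 m/s

Here I = (2/3)MR², so the shape factor k = I/(MR²) = 2/3.
The rolling condition ω = v/R makes the rotational term ½I(v/R)² = ½kMv², so KE_total = ½(1+k)Mv² = (5/6)Mv².
Conserving energy between top and bottom: (5/6)Mv² = (5/6)Mv₀² + Mgh, hence v² = v₀² + 2gh/(1+k).
v = √(2.09² + 2×9.81×1.17/1.667) = √18.14 ≈ 4.26 m/s.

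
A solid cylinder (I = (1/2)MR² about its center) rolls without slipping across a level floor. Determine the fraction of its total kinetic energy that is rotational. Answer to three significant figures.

The moment of inertia is (1/2)MR², giving k ≡ I/(MR²) = 0.5.
Since ω = v/R, the translational part is ½Mv² and the rotational part is ½I(v/R)² = ½kMv²; the total is ½(1+k)Mv².
The rotational fraction is therefore k/(1+k) = 0.5/1.5 ≈ 0.333.

fraction ≈ 0.333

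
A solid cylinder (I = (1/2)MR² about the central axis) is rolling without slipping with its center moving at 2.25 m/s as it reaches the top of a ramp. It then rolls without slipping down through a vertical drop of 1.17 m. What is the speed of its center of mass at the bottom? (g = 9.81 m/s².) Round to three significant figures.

Here I = (1/2)MR², so the shape factor k = I/(MR²) = 0.5.
Rolling without slipping gives ω = v/R, so the total kinetic energy is ½Mv² + ½Iω² = ½(1+k)Mv² = (3/4)Mv².
Energy conservation: (3/4)Mv₀² + Mgh = (3/4)Mv², so v² = v₀² + 2gh/(1+k).
v = √(2.25² + 2×9.81×1.17/1.5) = √20.37 ≈ 4.51 m/s.

v ≈ 4.51 m/s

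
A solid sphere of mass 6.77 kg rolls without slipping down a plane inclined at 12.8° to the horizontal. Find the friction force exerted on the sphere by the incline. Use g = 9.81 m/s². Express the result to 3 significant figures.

With I = (2/5)MR², the ratio k = I/(MR²) is 0.4.
Translational: Mg sinθ − f = Ma. Rotational about the CM: fR = Iα = kMRa, so f = kMa.
Combining, a = g sinθ/(1+k) and f = kMa = kMg sinθ/(1+k).
f = 0.4 × 6.77 × 9.81 × sin12.8° / 1.4 ≈ 4.20 N.

f ≈ 4.20 N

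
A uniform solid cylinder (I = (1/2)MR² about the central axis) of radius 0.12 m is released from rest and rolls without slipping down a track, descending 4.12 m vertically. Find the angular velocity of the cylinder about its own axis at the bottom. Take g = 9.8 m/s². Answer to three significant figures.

With I = (1/2)MR², the ratio k = I/(MR²) is 0.5.
Since it rolls without slipping, ω = v/R and KE = ½Mv² + ½Iω² = ½(1+k)Mv² = (3/4)Mv².
Energy conservation Mgh = ½(1+k)Mv² gives v = √(2gh/(1+k)) = √(2 × 9.8 × 4.12 / 1.5) = 7.337 m/s.
Then ω = v/R = 7.337 / 0.12 ≈ 61.1 rad/s.

ω ≈ 61.1 rad/s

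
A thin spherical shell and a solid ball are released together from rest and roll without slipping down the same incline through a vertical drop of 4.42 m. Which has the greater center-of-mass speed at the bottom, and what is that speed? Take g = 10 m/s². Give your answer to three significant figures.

For rolling without slipping, Mgh = ½(1+k)Mv² where k = I/(MR²), so v = √(2gh/(1+k)).
Thin spherical shell: k = 2/3, giving v = √(2×10×4.42/1.667) = 7.283 m/s.
Solid ball: k = 0.4, giving v = √(2×10×4.42/1.4) = 7.946 m/s.
The smaller k wins: the solid ball, at ≈ 7.95 m/s.

the solid ball, at v ≈ 7.95 m/s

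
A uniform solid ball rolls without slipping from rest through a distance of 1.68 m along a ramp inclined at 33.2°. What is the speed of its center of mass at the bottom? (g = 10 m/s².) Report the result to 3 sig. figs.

Here I = (2/5)MR², so the shape factor k = I/(MR²) = 0.4.
Rolling without slipping gives ω = v/R, so the total kinetic energy is ½Mv² + ½Iω² = ½(1+k)Mv² = (7/10)Mv².
The vertical drop is h = L sinθ = 1.68 × sin33.2° = 0.9199 m.
Setting Mgh = (7/10)Mv² gives v = √(2gh/(1+k)) = √(2·10·0.9199/1.4) ≈ 3.63 m/s.

v ≈ 3.63 m/s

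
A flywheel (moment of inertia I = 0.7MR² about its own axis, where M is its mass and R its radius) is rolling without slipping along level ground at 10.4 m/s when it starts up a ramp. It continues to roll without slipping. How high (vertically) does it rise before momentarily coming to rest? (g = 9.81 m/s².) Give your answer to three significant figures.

h ≈ 9.37 m

With I = 0.7MR², the ratio k = I/(MR²) is 0.7.
Pure rolling means v = ωR; then KE = ½Mv² + ½I(v/R)² = ½(1+k)Mv² = (17/20)Mv².
All of this converts to potential energy at the highest point: (17/20)Mv₀² = Mgh.
Thus h = (1+k)v₀²/(2g) = 1.7 × 10.4² / (2 × 9.81) ≈ 9.37 m.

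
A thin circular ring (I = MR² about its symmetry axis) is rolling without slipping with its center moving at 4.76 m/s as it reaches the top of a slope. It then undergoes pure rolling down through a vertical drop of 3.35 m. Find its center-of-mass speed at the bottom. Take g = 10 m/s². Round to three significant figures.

v ≈ 7.49 m/s

Here I = MR², so the shape factor k = I/(MR²) = 1.
Rolling without slipping gives ω = v/R, so the total kinetic energy is ½Mv² + ½Iω² = ½(1+k)Mv² = Mv².
Energy conservation: Mv₀² + Mgh = Mv², so v² = v₀² + 2gh/(1+k).
v = √(4.76² + 2×10×3.35/2) = √56.16 ≈ 7.49 m/s.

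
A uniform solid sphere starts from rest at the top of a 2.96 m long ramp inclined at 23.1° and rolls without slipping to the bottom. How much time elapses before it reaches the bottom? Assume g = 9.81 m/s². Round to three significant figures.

With I = (2/5)MR², the ratio k = I/(MR²) is 0.4.
Newton's second law down the slope: Mg sinθ − f = Ma. The torque equation fR = Iα (with α = a/R) gives f = kMa.
Hence a = g sinθ/(1+k) = 9.81×sin23.1°/1.4 = 2.749 m/s².
With constant a from rest, t = √(2L/a) = √(2·2.96/2.749) ≈ 1.47 s.

t ≈ 1.47 s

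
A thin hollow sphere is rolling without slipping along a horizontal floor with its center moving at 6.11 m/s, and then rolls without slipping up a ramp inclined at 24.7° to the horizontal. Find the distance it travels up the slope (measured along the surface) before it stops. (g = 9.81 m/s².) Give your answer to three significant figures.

The moment of inertia is (2/3)MR², giving k ≡ I/(MR²) = 2/3.
The rolling condition ω = v/R makes the rotational term ½I(v/R)² = ½kMv², so KE_total = ½(1+k)Mv² = (5/6)Mv².
Setting this equal to Mgh gives the vertical rise h = (1+k)v₀²/(2g) = 1.667×6.11²/(2×9.81) = 3.171 m.
Along the incline, d = h/sinθ = 3.171/sin24.7° ≈ 7.59 m.

d ≈ 7.59 m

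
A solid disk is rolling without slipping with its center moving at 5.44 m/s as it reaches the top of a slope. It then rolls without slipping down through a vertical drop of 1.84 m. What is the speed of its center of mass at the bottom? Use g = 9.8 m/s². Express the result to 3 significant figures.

v ≈ 7.32 m/s

With I = (1/2)MR², the ratio k = I/(MR²) is 0.5.
Rolling without slipping gives ω = v/R, so the total kinetic energy is ½Mv² + ½Iω² = ½(1+k)Mv² = (3/4)Mv².
Conserving energy between top and bottom: (3/4)Mv² = (3/4)Mv₀² + Mgh, hence v² = v₀² + 2gh/(1+k).
v = √(5.44² + 2×9.8×1.84/1.5) = √53.64 ≈ 7.32 m/s.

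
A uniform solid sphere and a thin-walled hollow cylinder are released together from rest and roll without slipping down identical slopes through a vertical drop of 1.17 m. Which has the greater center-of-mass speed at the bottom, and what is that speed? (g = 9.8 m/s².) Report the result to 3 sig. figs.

For rolling without slipping, Mgh = ½(1+k)Mv² where k = I/(MR²), so v = √(2gh/(1+k)).
Uniform solid sphere: k = 0.4, giving v = √(2×9.8×1.17/1.4) = 4.047 m/s.
Thin-walled hollow cylinder: k = 1, giving v = √(2×9.8×1.17/2) = 3.386 m/s.
The smaller k wins: the uniform solid sphere, at ≈ 4.05 m/s.

the uniform solid sphere, at v ≈ 4.05 m/s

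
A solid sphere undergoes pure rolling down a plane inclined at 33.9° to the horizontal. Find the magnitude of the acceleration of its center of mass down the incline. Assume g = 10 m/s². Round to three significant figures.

The moment of inertia is (2/5)MR², giving k ≡ I/(MR²) = 0.4.
Along the incline Mg sinθ − f = Ma, and torque about the center fR = Iα = kMR²(a/R) gives f = kMa.
Eliminating f: Mg sinθ = (1+k)Ma, so a = g sinθ/(1+k) = 10 × sin33.9° / 1.4 ≈ 3.98 m/s².

a ≈ 3.98 m/s²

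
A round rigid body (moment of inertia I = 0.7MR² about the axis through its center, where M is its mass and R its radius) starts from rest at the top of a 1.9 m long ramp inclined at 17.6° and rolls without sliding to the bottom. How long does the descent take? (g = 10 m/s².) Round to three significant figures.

With I = 0.7MR², the ratio k = I/(MR²) is 0.7.
Translational: Mg sinθ − f = Ma. Rotational about the CM: fR = Iα = kMRa, so f = kMa.
Hence a = g sinθ/(1+k) = 10×sin17.6°/1.7 = 1.779 m/s².
With constant a from rest, t = √(2L/a) = √(2·1.9/1.779) ≈ 1.46 s.

t ≈ 1.46 s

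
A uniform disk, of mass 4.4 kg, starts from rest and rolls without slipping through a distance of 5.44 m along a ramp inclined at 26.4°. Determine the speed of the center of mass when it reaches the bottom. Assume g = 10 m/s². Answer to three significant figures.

For this body I = (1/2)MR², i.e. k = I/(MR²) = 0.5.
Rolling without slipping gives ω = v/R, so the total kinetic energy is ½Mv² + ½Iω² = ½(1+k)Mv² = (3/4)Mv².
The vertical drop is h = L sinθ = 5.44 × sin26.4° = 2.419 m.
Setting Mgh = (3/4)Mv² gives v = √(2gh/(1+k)) = √(2·10·2.419/1.5) ≈ 5.68 m/s.

v ≈ 5.68 m/s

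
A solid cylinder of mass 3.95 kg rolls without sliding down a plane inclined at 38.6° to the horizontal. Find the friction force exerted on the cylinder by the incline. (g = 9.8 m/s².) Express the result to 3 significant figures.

f ≈ 8.05 N

Here I = (1/2)MR², so the shape factor k = I/(MR²) = 0.5.
Newton's second law down the slope: Mg sinθ − f = Ma. The torque equation fR = Iα (with α = a/R) gives f = kMa.
Combining, a = g sinθ/(1+k) and f = kMa = kMg sinθ/(1+k).
f = 0.5 × 3.95 × 9.8 × sin38.6° / 1.5 ≈ 8.05 N.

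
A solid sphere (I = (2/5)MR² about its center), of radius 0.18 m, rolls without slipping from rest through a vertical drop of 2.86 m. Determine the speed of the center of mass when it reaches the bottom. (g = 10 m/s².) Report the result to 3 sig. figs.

Here I = (2/5)MR², so the shape factor k = I/(MR²) = 0.4.
Since it rolls without slipping, ω = v/R and KE = ½Mv² + ½Iω² = ½(1+k)Mv² = (7/10)Mv².
Energy conservation: Mgh = (7/10)Mv², so v = √(2gh/(1+k)) = √(2 × 10 × 2.86 / 1.4) ≈ 6.39 m/s.

v ≈ 6.39 m/s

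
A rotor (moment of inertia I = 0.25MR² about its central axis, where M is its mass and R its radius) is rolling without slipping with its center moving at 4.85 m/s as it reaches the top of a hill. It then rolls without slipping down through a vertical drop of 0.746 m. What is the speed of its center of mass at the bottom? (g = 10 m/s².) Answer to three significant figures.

For this body I = 0.25MR², i.e. k = I/(MR²) = 0.25.
The rolling condition ω = v/R makes the rotational term ½I(v/R)² = ½kMv², so KE_total = ½(1+k)Mv² = (5/8)Mv².
Energy conservation: (5/8)Mv₀² + Mgh = (5/8)Mv², so v² = v₀² + 2gh/(1+k).
v = √(4.85² + 2×10×0.746/1.25) = √35.46 ≈ 5.95 m/s.

v ≈ 5.95 m/s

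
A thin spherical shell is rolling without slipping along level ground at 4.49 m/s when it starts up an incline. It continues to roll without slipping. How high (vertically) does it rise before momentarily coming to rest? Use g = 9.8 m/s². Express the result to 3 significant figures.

Here I = (2/3)MR², so the shape factor k = I/(MR²) = 2/3.
Pure rolling means v = ωR; then KE = ½Mv² + ½I(v/R)² = ½(1+k)Mv² = (5/6)Mv².
At the top the kinetic energy is zero, so (5/6)Mv₀² = Mgh.
Thus h = (1+k)v₀²/(2g) = 1.667 × 4.49² / (2 × 9.8) ≈ 1.71 m.

h ≈ 1.71 m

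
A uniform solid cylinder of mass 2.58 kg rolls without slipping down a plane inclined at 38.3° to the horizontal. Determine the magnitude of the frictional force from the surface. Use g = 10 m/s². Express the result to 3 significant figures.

f ≈ 5.33 N

Here I = (1/2)MR², so the shape factor k = I/(MR²) = 0.5.
Newton's second law down the slope: Mg sinθ − f = Ma. The torque equation fR = Iα (with α = a/R) gives f = kMa.
Combining, a = g sinθ/(1+k) and f = kMa = kMg sinθ/(1+k).
f = 0.5 × 2.58 × 10 × sin38.3° / 1.5 ≈ 5.33 N.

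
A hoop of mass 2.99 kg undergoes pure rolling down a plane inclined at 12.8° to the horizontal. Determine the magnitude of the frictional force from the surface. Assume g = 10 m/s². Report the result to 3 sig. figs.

Here I = MR², so the shape factor k = I/(MR²) = 1.
Along the incline Mg sinθ − f = Ma, and torque about the center fR = Iα = kMR²(a/R) gives f = kMa.
Combining, a = g sinθ/(1+k) and f = kMa = kMg sinθ/(1+k).
f = 1 × 2.99 × 10 × sin12.8° / 2 ≈ 3.31 N.

f ≈ 3.31 N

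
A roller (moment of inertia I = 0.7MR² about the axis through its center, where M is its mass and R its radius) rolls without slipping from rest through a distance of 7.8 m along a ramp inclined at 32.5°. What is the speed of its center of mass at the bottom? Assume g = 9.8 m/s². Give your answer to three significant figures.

The moment of inertia is 0.7MR², giving k ≡ I/(MR²) = 0.7.
Since it rolls without slipping, ω = v/R and KE = ½Mv² + ½Iω² = ½(1+k)Mv² = (17/20)Mv².
The vertical drop is h = L sinθ = 7.8 × sin32.5° = 4.191 m.
Setting Mgh = (17/20)Mv² gives v = √(2gh/(1+k)) = √(2·9.8·4.191/1.7) ≈ 6.95 m/s.

v ≈ 6.95 m/s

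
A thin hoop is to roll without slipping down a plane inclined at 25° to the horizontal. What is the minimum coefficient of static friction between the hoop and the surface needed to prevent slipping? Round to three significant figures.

μ_min ≈ 0.233

Here I = MR², so the shape factor k = I/(MR²) = 1.
Along the incline Mg sinθ − f = Ma, and torque about the center fR = Iα = kMR²(a/R) gives f = kMa.
These give a = g sinθ/(1+k) and the required friction f = kMg sinθ/(1+k).
With N = Mg cosθ, the no-slip condition f ≤ μN gives μ_min = f/N = k tanθ/(1+k).
μ_min = 1 × tan25° / 2 ≈ 0.233.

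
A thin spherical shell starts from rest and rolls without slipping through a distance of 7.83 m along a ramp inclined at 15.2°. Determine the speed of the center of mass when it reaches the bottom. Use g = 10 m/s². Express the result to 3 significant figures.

v ≈ 4.96 m/s

With I = (2/3)MR², the ratio k = I/(MR²) is 2/3.
Since it rolls without slipping, ω = v/R and KE = ½Mv² + ½Iω² = ½(1+k)Mv² = (5/6)Mv².
The vertical drop is h = L sinθ = 7.83 × sin15.2° = 2.053 m.
Setting Mgh = (5/6)Mv² gives v = √(2gh/(1+k)) = √(2·10·2.053/1.667) ≈ 4.96 m/s.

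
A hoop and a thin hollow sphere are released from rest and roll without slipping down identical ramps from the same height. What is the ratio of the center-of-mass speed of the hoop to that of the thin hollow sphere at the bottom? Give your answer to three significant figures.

v_ratio ≈ 0.913

Each satisfies Mgh = ½(1+k)Mv² with k = I/(MR²), so v ∝ 1/√(1+k).
For the hoop k = 1; for the thin hollow sphere k = 2/3.
v₁/v₂ = √((1+k₂)/(1+k₁)) = √(1.667/2) ≈ 0.913.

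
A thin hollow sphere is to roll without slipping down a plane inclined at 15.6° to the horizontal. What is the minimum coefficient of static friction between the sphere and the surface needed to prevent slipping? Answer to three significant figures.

μ_min ≈ 0.112

Here I = (2/3)MR², so the shape factor k = I/(MR²) = 2/3.
Along the incline Mg sinθ − f = Ma, and torque about the center fR = Iα = kMR²(a/R) gives f = kMa.
These give a = g sinθ/(1+k) and the required friction f = kMg sinθ/(1+k).
With N = Mg cosθ, the no-slip condition f ≤ μN gives μ_min = f/N = k tanθ/(1+k).
μ_min = (2/3) × tan15.6° / 1.667 ≈ 0.112.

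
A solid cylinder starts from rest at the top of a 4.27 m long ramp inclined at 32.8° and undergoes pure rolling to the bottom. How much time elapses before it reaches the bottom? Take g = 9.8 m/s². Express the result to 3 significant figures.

t ≈ 1.55 s

For this body I = (1/2)MR², i.e. k = I/(MR²) = 0.5.
Along the incline Mg sinθ − f = Ma, and torque about the center fR = Iα = kMR²(a/R) gives f = kMa.
Hence a = g sinθ/(1+k) = 9.8×sin32.8°/1.5 = 3.539 m/s².
With constant a from rest, t = √(2L/a) = √(2·4.27/3.539) ≈ 1.55 s.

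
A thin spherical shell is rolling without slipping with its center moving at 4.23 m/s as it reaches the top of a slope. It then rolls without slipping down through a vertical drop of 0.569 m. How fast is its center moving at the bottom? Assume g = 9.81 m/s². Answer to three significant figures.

v ≈ 4.96 m/s

The moment of inertia is (2/3)MR², giving k ≡ I/(MR²) = 2/3.
Since it rolls without slipping, ω = v/R and KE = ½Mv² + ½Iω² = ½(1+k)Mv² = (5/6)Mv².
Conserving energy between top and bottom: (5/6)Mv² = (5/6)Mv₀² + Mgh, hence v² = v₀² + 2gh/(1+k).
v = √(4.23² + 2×9.81×0.569/1.667) = √24.59 ≈ 4.96 m/s.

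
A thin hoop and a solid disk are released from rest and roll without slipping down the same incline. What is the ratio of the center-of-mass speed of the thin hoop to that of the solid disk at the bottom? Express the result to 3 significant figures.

v_ratio ≈ 0.866

Each satisfies Mgh = ½(1+k)Mv² with k = I/(MR²), so v ∝ 1/√(1+k).
For the thin hoop k = 1; for the solid disk k = 0.5.
v₁/v₂ = √((1+k₂)/(1+k₁)) = √(1.5/2) ≈ 0.866.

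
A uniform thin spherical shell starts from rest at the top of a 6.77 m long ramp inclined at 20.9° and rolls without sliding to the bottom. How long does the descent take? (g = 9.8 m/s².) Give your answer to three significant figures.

With I = (2/3)MR², the ratio k = I/(MR²) is 2/3.
Newton's second law down the slope: Mg sinθ − f = Ma. The torque equation fR = Iα (with α = a/R) gives f = kMa.
Hence a = g sinθ/(1+k) = 9.8×sin20.9°/1.667 = 2.098 m/s².
With constant a from rest, t = √(2L/a) = √(2·6.77/2.098) ≈ 2.54 s.

t ≈ 2.54 s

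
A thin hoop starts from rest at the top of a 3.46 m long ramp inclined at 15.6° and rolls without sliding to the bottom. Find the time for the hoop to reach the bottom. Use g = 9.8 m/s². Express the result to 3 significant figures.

The moment of inertia is MR², giving k ≡ I/(MR²) = 1.
Along the incline Mg sinθ − f = Ma, and torque about the center fR = Iα = kMR²(a/R) gives f = kMa.
Hence a = g sinθ/(1+k) = 9.8×sin15.6°/2 = 1.318 m/s².
With constant a from rest, t = √(2L/a) = √(2·3.46/1.318) ≈ 2.29 s.

t ≈ 2.29 s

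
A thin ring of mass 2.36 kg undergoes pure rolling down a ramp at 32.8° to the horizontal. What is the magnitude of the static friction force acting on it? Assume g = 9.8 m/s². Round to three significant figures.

f ≈ 6.26 N

For this body I = MR², i.e. k = I/(MR²) = 1.
Translational: Mg sinθ − f = Ma. Rotational about the CM: fR = Iα = kMRa, so f = kMa.
Combining, a = g sinθ/(1+k) and f = kMa = kMg sinθ/(1+k).
f = 1 × 2.36 × 9.8 × sin32.8° / 2 ≈ 6.26 N.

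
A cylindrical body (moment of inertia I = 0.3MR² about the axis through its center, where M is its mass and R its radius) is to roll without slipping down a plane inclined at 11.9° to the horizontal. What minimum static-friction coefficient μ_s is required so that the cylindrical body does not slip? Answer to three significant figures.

Here I = 0.3MR², so the shape factor k = I/(MR²) = 0.3.
Along the incline Mg sinθ − f = Ma, and torque about the center fR = Iα = kMR²(a/R) gives f = kMa.
These give a = g sinθ/(1+k) and the required friction f = kMg sinθ/(1+k).
The normal force is N = Mg cosθ, so μ_min = f/N = k tanθ/(1+k).
μ_min = 0.3 × tan11.9° / 1.3 ≈ 0.0486.

μ_min ≈ 0.0486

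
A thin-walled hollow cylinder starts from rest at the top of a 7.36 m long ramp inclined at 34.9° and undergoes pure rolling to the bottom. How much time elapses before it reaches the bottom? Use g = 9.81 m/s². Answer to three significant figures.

t ≈ 2.29 s

The moment of inertia is MR², giving k ≡ I/(MR²) = 1.
Newton's second law down the slope: Mg sinθ − f = Ma. The torque equation fR = Iα (with α = a/R) gives f = kMa.
Hence a = g sinθ/(1+k) = 9.81×sin34.9°/2 = 2.806 m/s².
With constant a from rest, t = √(2L/a) = √(2·7.36/2.806) ≈ 2.29 s.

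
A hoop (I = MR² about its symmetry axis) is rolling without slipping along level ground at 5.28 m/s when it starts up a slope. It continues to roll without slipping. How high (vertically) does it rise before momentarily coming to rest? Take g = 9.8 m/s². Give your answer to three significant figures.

h ≈ 2.84 m

The moment of inertia is MR², giving k ≡ I/(MR²) = 1.
Rolling without slipping gives ω = v/R, so the total kinetic energy is ½Mv² + ½Iω² = ½(1+k)Mv² = Mv².
All of this converts to potential energy at the highest point: Mv₀² = Mgh.
Thus h = (1+k)v₀²/(2g) = 2 × 5.28² / (2 × 9.8) ≈ 2.84 m.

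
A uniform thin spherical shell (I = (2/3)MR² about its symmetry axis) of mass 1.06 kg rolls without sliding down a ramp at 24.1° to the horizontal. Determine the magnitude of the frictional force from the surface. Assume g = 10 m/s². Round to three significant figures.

With I = (2/3)MR², the ratio k = I/(MR²) is 2/3.
Newton's second law down the slope: Mg sinθ − f = Ma. The torque equation fR = Iα (with α = a/R) gives f = kMa.
Combining, a = g sinθ/(1+k) and f = kMa = kMg sinθ/(1+k).
f = (2/3) × 1.06 × 10 × sin24.1° / 1.667 ≈ 1.73 N.

f ≈ 1.73 N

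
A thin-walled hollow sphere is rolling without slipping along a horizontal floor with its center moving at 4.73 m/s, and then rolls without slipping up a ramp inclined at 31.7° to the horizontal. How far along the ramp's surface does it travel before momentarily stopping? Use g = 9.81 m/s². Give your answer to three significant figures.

d ≈ 3.62 m

The moment of inertia is (2/3)MR², giving k ≡ I/(MR²) = 2/3.
Rolling without slipping gives ω = v/R, so the total kinetic energy is ½Mv² + ½Iω² = ½(1+k)Mv² = (5/6)Mv².
Setting this equal to Mgh gives the vertical rise h = (1+k)v₀²/(2g) = 1.667×4.73²/(2×9.81) = 1.901 m.
The distance along the slope is d = h/sinθ = 1.901/sin31.7° ≈ 3.62 m.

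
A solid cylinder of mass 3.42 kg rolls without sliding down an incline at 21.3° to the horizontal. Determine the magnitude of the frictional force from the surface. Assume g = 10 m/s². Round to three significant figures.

With I = (1/2)MR², the ratio k = I/(MR²) is 0.5.
Translational: Mg sinθ − f = Ma. Rotational about the CM: fR = Iα = kMRa, so f = kMa.
Combining, a = g sinθ/(1+k) and f = kMa = kMg sinθ/(1+k).
f = 0.5 × 3.42 × 10 × sin21.3° / 1.5 ≈ 4.14 N.

f ≈ 4.14 N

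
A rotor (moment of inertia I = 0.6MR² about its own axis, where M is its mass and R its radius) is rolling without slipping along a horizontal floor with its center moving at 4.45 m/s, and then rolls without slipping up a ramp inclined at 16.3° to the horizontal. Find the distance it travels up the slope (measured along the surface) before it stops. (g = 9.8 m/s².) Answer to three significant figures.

The moment of inertia is 0.6MR², giving k ≡ I/(MR²) = 0.6.
Since it rolls without slipping, ω = v/R and KE = ½Mv² + ½Iω² = ½(1+k)Mv² = (4/5)Mv².
Setting this equal to Mgh gives the vertical rise h = (1+k)v₀²/(2g) = 1.6×4.45²/(2×9.8) = 1.617 m.
The distance along the slope is d = h/sinθ = 1.617/sin16.3° ≈ 5.76 m.

d ≈ 5.76 m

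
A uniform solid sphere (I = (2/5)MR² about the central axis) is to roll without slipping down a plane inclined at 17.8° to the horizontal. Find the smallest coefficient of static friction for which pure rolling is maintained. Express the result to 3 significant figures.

The moment of inertia is (2/5)MR², giving k ≡ I/(MR²) = 0.4.
Translational: Mg sinθ − f = Ma. Rotational about the CM: fR = Iα = kMRa, so f = kMa.
These give a = g sinθ/(1+k) and the required friction f = kMg sinθ/(1+k).
The normal force is N = Mg cosθ, so μ_min = f/N = k tanθ/(1+k).
μ_min = 0.4 × tan17.8° / 1.4 ≈ 0.0917.

μ_min ≈ 0.0917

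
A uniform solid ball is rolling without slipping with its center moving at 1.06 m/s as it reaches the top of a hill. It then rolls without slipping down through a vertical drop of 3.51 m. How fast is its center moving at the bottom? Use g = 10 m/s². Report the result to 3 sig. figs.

v ≈ 7.16 m/s

Here I = (2/5)MR², so the shape factor k = I/(MR²) = 0.4.
The rolling condition ω = v/R makes the rotational term ½I(v/R)² = ½kMv², so KE_total = ½(1+k)Mv² = (7/10)Mv².
Conserving energy between top and bottom: (7/10)Mv² = (7/10)Mv₀² + Mgh, hence v² = v₀² + 2gh/(1+k).
v = √(1.06² + 2×10×3.51/1.4) = √51.27 ≈ 7.16 m/s.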